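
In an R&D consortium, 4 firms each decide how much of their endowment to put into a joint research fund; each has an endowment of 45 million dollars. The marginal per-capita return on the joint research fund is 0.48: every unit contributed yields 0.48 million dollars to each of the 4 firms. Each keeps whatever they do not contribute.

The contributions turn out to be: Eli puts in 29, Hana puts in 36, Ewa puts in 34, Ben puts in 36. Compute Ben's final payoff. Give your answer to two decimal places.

73.80 million dollars

Total contributed: 29 + 36 + 34 + 36 = 135.
Each receives 0.48 × 135 = 64.80 from the joint research fund.
Ben keeps 45 − 36 = 9, so Ben's payoff is 9 + 64.80 = 73.80.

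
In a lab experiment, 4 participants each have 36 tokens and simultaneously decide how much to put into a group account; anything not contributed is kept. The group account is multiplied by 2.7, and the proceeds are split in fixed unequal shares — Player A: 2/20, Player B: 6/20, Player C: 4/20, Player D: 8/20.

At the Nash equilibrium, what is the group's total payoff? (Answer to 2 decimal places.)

205.20 tokens

A player with share s gets back 2.7·s per unit contributed, so full contribution is dominant for anyone with s > 1/2.7 = 0.3704 and zero contribution is dominant for anyone below.
Only Player D (8/20) clears that bar, contributing 36; the remaining 3 contribute 0. Total contributed: 36.
The group account pays out 2.7 × 36 = 97.20 in total (split across the unequal shares, but the aggregate is all that matters for the group sum).
The 3 free-riders keep 36 each, adding 108. Group total = 108 + 97.20 = 205.20.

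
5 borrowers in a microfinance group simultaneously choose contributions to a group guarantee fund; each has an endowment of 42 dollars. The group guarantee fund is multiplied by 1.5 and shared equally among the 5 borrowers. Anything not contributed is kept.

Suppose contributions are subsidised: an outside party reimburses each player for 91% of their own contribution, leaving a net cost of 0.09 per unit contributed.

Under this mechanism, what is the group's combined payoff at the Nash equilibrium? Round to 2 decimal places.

With the mechanism, a contributed unit returns (1.5/5) / 0.09 = 3.3333 per unit of net cost to the contributor — now above 1 — so contributing fully is weakly dominant for every player.
So the Nash equilibrium is full contribution by all 5; the group earns 5 × (42 × 0.91 + 1.5 × 42) = 506.10.

506.10 dollars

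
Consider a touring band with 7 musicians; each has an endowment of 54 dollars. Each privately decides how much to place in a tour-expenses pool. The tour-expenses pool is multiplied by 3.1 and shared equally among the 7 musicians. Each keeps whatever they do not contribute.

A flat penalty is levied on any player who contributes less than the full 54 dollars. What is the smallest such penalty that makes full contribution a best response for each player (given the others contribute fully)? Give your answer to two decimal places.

Given the others contribute fully, the best deviation is to contribute 0 (any partial contribution still incurs the fine and gives up units whose private return 0.4429 is below 1).
Deviating from 54 to 0 saves 54 dollars but forfeits the deviator's share of the drop in the tour-expenses pool: 3.1/7 × 54 = 23.91.
So the deviation gain is 54 − 23.91 = 30.09, and the fine must be at least 30.09 dollars to wipe it out.

30.09 dollars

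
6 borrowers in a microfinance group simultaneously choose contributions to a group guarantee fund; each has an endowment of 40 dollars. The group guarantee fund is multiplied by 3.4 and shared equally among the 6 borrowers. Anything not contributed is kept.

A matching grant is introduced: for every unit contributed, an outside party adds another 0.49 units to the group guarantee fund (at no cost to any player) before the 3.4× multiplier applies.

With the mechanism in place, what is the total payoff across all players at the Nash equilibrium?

240.00 dollars

The effective private return is 3.4 × 1.49 / 6 = 0.8443, which is still under 1, so the mechanism doesn't change anyone's dominant strategy: zero contribution.
At the Nash equilibrium no one contributes; group total payoff = 6 × 40 = 240.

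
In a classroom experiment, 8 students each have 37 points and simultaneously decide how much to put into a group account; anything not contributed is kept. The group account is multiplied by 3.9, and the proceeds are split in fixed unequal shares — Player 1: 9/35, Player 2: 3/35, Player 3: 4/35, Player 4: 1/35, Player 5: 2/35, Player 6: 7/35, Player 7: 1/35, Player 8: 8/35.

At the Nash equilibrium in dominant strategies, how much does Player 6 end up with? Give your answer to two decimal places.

For player j, contributing a unit is worthwhile iff 3.9 × (j's share) ≥ 1, i.e. iff j's share is at least 0.2564.
Player 1 alone (share 9/35) is above the threshold, contributing 37; the remaining 7 contribute 0. Total contributed: 37.
Player 6 keeps 37 and receives 3.9 × 37 × 7/35 = 28.86 from the group account, for a payoff of 65.86.

65.86 points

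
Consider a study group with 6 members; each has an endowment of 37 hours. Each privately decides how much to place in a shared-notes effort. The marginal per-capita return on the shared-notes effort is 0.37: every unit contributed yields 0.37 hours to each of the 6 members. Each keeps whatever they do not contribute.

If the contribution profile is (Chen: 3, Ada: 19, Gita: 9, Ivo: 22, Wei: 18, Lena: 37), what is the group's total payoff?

353.76 hours

Total contributed: 3 + 19 + 9 + 22 + 18 + 37 = 108; total kept: 6 × 37 − 108 = 114.
The shared-notes effort pays out 0.37 × 6 × 108 = 239.76 in aggregate.
Group total = 114 + 239.76 = 353.76.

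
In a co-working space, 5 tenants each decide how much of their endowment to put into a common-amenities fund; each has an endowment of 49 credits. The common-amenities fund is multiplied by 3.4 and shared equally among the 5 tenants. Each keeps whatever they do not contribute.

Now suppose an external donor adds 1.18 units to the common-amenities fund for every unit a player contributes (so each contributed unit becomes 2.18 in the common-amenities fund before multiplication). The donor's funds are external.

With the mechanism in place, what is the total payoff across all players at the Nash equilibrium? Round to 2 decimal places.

1815.94 credits

Under the mechanism each unit contributed yields 3.4 × 2.18 / 5 = 1.4824 back to its contributor per unit of net cost, which exceeds 1, making full contribution the dominant choice for everyone.
So the Nash equilibrium is full contribution by all 5; the group earns 3.4 × 2.18 × 245 = 1815.94.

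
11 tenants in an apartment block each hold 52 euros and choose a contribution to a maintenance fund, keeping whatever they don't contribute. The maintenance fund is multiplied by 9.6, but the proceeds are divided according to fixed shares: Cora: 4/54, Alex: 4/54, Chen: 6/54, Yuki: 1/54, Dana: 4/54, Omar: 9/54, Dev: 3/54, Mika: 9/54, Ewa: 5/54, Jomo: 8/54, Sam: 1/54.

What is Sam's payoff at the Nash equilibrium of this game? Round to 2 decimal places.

For player j, contributing a unit is worthwhile iff 9.6 × (j's share) ≥ 1, i.e. iff j's share is at least 0.1042.
The shares above 0.1042 belong to Chen, Omar, Mika and Jomo, contributing 52 each; the remaining 7 contribute 0. Total contributed: 208.
Sam keeps 52 and receives 9.6 × 208 × 1/54 = 36.98 from the maintenance fund, for a payoff of 88.98.

88.98 euros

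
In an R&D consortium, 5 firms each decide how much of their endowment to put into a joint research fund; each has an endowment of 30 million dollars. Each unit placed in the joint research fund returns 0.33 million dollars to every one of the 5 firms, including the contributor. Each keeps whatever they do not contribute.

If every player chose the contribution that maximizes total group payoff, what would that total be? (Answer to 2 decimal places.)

247.50 million dollars

Each contributed unit returns 1.650 to the group as a whole (0.33 to each of 5 players), which exceeds 1, so the social optimum is full contribution: group total = 1.650 × 150 = 247.50.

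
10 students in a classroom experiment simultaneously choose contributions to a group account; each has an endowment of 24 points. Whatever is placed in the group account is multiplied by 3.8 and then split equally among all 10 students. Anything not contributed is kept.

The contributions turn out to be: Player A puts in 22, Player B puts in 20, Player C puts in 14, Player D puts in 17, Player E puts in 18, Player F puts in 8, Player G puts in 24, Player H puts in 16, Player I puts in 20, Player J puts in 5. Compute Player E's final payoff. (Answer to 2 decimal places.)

Total contributed: 22 + 20 + 14 + 17 + 18 + 8 + 24 + 16 + 20 + 5 = 164.
Each receives 3.8 × 164 / 10 = 62.32 from the group account.
Player E keeps 24 − 18 = 6, so Player E's payoff is 6 + 62.32 = 68.32.

68.32 points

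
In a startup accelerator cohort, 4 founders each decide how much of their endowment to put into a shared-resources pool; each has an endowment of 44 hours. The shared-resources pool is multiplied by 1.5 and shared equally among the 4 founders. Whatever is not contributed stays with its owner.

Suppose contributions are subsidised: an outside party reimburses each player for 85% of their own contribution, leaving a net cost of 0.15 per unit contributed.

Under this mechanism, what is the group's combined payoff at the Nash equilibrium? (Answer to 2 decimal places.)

413.60 hours

With the mechanism, a contributed unit returns (1.5/4) / 0.15 = 2.5000 per unit of net cost to the contributor — now above 1 — so contributing fully is weakly dominant for every player.
So the Nash equilibrium is full contribution by all 4; the group earns 4 × (44 × 0.85 + 1.5 × 44) = 413.60.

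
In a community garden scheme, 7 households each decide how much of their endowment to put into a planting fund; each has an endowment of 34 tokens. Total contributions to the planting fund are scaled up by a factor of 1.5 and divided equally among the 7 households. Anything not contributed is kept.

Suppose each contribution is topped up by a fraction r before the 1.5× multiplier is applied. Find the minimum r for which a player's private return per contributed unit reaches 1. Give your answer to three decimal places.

3.667

With matching at rate r, one contributed unit becomes (1 + r) in the planting fund and returns 1.5 × (1 + r) / 7 to the contributor.
Setting this equal to 1: 1 + r = 7/1.5 = 4.6667.
So the minimum matching rate is r = 4.6667 − 1 = 3.667.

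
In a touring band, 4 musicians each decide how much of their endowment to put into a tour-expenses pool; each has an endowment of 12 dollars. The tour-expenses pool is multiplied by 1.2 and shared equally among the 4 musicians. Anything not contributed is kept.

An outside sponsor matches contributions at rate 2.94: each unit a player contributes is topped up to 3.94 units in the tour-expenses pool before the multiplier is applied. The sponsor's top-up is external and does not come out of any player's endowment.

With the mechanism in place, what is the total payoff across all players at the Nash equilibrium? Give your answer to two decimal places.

226.94 dollars

The effective private return per unit is now 1.2 × 3.94 / 4 = 1.1820 > 1, so every player's dominant strategy flips to full contribution.
So the Nash equilibrium is full contribution by all 4; the group earns 1.2 × 3.94 × 48 = 226.94.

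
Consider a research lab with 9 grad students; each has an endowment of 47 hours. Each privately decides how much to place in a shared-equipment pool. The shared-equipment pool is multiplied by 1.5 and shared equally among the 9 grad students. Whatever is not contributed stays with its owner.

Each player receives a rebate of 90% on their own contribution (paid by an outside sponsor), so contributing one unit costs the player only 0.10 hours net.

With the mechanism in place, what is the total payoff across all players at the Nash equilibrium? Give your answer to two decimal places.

1015.20 hours

The effective private return per unit is now (1.5/9) / 0.10 = 1.6667 > 1, so every player's dominant strategy flips to full contribution.
At the Nash equilibrium everyone contributes 47. Group total payoff = 9 × (47 × 0.90 + 1.5 × 47) = 1015.20.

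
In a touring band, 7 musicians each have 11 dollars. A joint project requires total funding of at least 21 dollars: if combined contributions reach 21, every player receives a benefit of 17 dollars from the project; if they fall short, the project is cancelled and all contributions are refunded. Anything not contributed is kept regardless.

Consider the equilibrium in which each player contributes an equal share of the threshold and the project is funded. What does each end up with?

25 dollars

Equal share of the threshold: 21/7 = 3.
At this profile no one gains by cutting their contribution: any cut drops the total below 21, the project is cancelled, contributions are refunded, and the deviator ends with 11, which is less than 11 − 3 + 17 = 25. Contributing more than 3 just wastes the excess. So contributing exactly 3 is a best response.
Each player's payoff: 11 − 3 + 17 = 25.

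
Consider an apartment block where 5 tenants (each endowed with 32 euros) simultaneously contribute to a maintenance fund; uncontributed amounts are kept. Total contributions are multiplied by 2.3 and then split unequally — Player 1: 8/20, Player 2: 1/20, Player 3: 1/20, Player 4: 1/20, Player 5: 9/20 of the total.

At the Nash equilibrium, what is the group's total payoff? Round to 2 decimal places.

201.60 euros

For player j, contributing a unit is worthwhile iff 2.3 × (j's share) ≥ 1, i.e. iff j's share is at least 0.4348.
Player 5 alone (share 9/20) is above the threshold, contributing 32; the remaining 4 contribute 0. Total contributed: 32.
The maintenance fund pays out 2.3 × 32 = 73.60 in total (split across the unequal shares, but the aggregate is all that matters for the group sum).
The 4 free-riders keep 32 each, adding 128. Group total = 128 + 73.60 = 201.60.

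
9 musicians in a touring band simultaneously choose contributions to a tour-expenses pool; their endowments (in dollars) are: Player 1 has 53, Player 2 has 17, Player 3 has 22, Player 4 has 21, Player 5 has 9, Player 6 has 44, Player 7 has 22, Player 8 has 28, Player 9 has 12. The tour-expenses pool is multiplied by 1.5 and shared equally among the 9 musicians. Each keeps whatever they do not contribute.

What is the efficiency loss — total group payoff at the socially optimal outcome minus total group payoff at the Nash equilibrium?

The private return per contributed unit is 1.5/9 = 0.1667 < 1 for every player regardless of endowment, so the Nash equilibrium is zero contribution and the group total is Σ E_j = 53 + 17 + 22 + 21 + 9 + 44 + 22 + 28 + 12 = 228.
Each contributed unit returns 1.500 to the group, so the social optimum is full contribution by everyone: group total = 1.500 × 228 = 342.00.
Efficiency loss = (1.500 − 1) × 228 = 114.00.

114.00 dollars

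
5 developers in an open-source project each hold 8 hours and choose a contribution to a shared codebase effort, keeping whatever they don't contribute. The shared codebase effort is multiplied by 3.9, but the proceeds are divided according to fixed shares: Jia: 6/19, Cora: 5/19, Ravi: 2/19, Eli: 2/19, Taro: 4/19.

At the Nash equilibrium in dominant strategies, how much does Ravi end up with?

14.57 hours

For player j, contributing a unit is worthwhile iff 3.9 × (j's share) ≥ 1, i.e. iff j's share is at least 0.2564.
The shares above 0.2564 belong to Jia and Cora, contributing 8 each; the remaining 3 contribute 0. Total contributed: 16.
Ravi keeps 8 and receives 3.9 × 16 × 2/19 = 6.57 from the shared codebase effort, for a payoff of 14.57.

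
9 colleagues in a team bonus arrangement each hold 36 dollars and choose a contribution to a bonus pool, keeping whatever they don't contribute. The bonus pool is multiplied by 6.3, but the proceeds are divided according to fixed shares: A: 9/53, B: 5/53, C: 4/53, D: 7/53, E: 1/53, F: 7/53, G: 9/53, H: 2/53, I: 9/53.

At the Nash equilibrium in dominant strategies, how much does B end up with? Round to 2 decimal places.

100.19 dollars

A player with share s gets back 6.3·s per unit contributed, so full contribution is dominant for anyone with s > 1/6.3 = 0.1587 and zero contribution is dominant for anyone below.
The shares above 0.1587 belong to A, G and I, contributing 36 each; the remaining 6 contribute 0. Total contributed: 108.
B keeps 36 and receives 6.3 × 108 × 5/53 = 64.19 from the bonus pool, for a payoff of 100.19.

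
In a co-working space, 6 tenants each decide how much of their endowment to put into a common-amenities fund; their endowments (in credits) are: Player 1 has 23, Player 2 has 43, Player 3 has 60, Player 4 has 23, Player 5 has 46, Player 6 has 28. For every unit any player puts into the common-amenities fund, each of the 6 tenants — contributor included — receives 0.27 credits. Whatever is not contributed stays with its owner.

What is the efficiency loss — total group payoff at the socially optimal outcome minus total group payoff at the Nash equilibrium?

138.26 credits

The private return per contributed unit is 0.27 < 1 for everyone, so the Nash equilibrium is zero contribution and the group total is Σ E_j = 23 + 43 + 60 + 23 + 46 + 28 = 223.
Each contributed unit returns 1.620 to the group, so the social optimum is full contribution by everyone: group total = 1.620 × 223 = 361.26.
Efficiency loss = (1.620 − 1) × 223 = 138.26.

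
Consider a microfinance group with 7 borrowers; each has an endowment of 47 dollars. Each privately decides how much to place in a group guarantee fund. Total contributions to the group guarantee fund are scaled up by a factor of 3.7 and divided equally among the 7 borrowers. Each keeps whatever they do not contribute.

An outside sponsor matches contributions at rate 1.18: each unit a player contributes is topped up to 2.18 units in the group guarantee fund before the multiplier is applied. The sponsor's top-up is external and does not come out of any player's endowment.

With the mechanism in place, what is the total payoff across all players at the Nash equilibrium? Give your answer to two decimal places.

2653.71 dollars

Under the mechanism each unit contributed yields 3.7 × 2.18 / 7 = 1.1523 back to its contributor per unit of net cost, which exceeds 1, making full contribution the dominant choice for everyone.
At the Nash equilibrium everyone contributes 47. Group total payoff = 3.7 × 2.18 × 329 = 2653.71.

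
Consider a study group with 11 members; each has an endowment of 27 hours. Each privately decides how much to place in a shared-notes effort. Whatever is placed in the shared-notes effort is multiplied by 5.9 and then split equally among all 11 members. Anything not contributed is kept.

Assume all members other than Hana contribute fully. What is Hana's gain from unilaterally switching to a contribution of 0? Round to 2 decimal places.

12.52 hours

Switching from a contribution of 27 to 0 lets Hana keep an extra 27 hours, but lowers the shared-notes effort by 27, which costs Hana their own share of that drop: 5.9/11 × 27 = 14.48.
Net gain = 27 − 14.48 = 12.52. The private return per contributed unit (0.5364) is below 1, so free-riding is indeed the best response regardless of what the others do.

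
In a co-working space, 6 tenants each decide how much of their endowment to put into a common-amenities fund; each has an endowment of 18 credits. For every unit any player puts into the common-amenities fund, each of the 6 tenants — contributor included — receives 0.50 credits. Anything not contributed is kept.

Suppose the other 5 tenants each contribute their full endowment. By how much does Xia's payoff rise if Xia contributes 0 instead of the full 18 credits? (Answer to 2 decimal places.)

Switching from a contribution of 18 to 0 lets Xia keep an extra 18 credits, but lowers the common-amenities fund by 18, which costs Xia their own share of that drop: 0.50 × 18 = 9.00.
Net gain = 18 − 9.00 = 9.00. The private return per contributed unit (0.50) is below 1, so free-riding is indeed the best response regardless of what the others do.

9.00 credits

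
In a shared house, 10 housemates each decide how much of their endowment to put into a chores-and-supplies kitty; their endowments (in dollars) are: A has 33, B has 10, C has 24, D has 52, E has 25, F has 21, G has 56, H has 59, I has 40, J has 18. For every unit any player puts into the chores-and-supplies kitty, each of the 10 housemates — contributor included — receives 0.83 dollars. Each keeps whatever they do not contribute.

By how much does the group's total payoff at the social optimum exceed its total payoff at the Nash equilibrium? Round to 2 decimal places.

2467.40 dollars

The private return per contributed unit is 0.83 < 1 for everyone, so the Nash equilibrium is zero contribution and the group total is Σ E_j = 33 + 10 + 24 + 52 + 25 + 21 + 56 + 59 + 40 + 18 = 338.
Each contributed unit returns 8.300 to the group, so the social optimum is full contribution by everyone: group total = 8.300 × 338 = 2805.40.
Efficiency loss = (8.300 − 1) × 338 = 2467.40.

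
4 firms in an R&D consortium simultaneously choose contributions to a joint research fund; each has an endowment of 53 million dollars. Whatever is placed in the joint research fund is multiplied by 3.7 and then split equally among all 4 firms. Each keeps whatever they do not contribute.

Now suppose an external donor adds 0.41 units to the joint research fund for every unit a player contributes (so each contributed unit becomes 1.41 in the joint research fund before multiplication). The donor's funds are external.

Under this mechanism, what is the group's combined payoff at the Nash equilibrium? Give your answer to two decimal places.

1106.00 million dollars

Under the mechanism each unit contributed yields 3.7 × 1.41 / 4 = 1.3043 back to its contributor per unit of net cost, which exceeds 1, making full contribution the dominant choice for everyone.
So the Nash equilibrium is full contribution by all 4; the group earns 3.7 × 1.41 × 212 = 1106.00.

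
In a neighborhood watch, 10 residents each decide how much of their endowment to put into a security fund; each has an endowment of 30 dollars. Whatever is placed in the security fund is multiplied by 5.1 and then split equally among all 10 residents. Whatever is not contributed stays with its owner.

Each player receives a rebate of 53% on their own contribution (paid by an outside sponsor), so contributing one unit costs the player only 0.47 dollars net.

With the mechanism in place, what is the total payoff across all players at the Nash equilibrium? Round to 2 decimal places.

Under the mechanism each unit contributed yields (5.1/10) / 0.47 = 1.0851 back to its contributor per unit of net cost, which exceeds 1, making full contribution the dominant choice for everyone.
At the Nash equilibrium everyone contributes 30. Group total payoff = 10 × (30 × 0.53 + 5.1 × 30) = 1689.00.

1689.00 dollars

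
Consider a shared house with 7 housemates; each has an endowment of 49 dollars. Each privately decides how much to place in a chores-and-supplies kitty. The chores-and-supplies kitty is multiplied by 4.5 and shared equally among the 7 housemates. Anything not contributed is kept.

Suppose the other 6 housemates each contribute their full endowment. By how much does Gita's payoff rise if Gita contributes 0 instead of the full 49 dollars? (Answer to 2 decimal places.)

17.50 dollars

Switching from a contribution of 49 to 0 lets Gita keep an extra 49 dollars, but lowers the chores-and-supplies kitty by 49, which costs Gita their own share of that drop: 4.5/7 × 49 = 31.50.
Net gain = 49 − 31.50 = 17.50. The private return per contributed unit (0.6429) is below 1, so free-riding is indeed the best response regardless of what the others do.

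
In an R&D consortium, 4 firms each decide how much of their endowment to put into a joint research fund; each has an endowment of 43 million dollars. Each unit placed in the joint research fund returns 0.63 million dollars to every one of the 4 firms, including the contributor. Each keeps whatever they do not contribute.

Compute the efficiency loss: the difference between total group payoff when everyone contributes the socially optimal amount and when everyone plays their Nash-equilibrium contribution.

The private return per contributed unit is 0.63 < 1, so contributing 0 is dominant for every player. At the Nash equilibrium everyone keeps their 43, and the group total is 4 × 43 = 172.
Each contributed unit returns 2.520 to the group as a whole (0.63 to each of 4 players), which exceeds 1, so the social optimum is full contribution: group total = 2.520 × 172 = 433.44.
Efficiency loss = 433.44 − 172 = 261.44.

261.44 million dollars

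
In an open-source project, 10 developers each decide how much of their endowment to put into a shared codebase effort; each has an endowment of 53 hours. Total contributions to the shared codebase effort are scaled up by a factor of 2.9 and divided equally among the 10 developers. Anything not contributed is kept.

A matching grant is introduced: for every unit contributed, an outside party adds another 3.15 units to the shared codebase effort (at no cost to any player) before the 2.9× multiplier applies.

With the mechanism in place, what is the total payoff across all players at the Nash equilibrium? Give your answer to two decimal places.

6378.55 hours

The effective private return per unit is now 2.9 × 4.15 / 10 = 1.2035 > 1, so every player's dominant strategy flips to full contribution.
So the Nash equilibrium is full contribution by all 10; the group earns 2.9 × 4.15 × 530 = 6378.55.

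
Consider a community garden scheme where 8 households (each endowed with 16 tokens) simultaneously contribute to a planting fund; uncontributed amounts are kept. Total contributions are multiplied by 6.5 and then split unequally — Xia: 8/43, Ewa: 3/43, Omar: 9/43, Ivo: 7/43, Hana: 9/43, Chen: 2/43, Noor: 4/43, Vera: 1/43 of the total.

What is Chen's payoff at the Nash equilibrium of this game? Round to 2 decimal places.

Player j's private return per contributed unit is 6.5 × (j's share). Contributing is weakly dominant for j when that share is at least 1/6.5 = 0.1538, and contributing 0 is dominant otherwise.
Xia, Omar, Ivo and Hana clear that bar, contributing 16 each; the remaining 4 contribute 0. Total contributed: 64.
Chen keeps 16 and receives 6.5 × 64 × 2/43 = 19.35 from the planting fund, for a payoff of 35.35.

35.35 tokens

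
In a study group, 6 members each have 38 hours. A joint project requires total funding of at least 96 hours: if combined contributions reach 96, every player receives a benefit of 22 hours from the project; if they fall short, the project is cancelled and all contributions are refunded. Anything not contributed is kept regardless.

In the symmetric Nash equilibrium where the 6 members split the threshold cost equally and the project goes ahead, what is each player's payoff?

Equal share of the threshold: 96/6 = 16.
At this profile no one gains by cutting their contribution: any cut drops the total below 96, the project is cancelled, contributions are refunded, and the deviator ends with 38, which is less than 38 − 16 + 22 = 44. Contributing more than 16 just wastes the excess. So contributing exactly 16 is a best response.
Each player's payoff: 38 − 16 + 22 = 44.

44 hours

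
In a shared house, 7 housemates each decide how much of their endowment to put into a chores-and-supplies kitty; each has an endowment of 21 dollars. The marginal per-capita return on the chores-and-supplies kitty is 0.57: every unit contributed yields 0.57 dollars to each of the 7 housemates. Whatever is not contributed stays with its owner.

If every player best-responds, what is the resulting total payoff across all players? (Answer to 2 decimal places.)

147.00 dollars

The private return per contributed unit is 0.57 < 1, so contributing 0 is dominant for every player. At the Nash equilibrium everyone keeps their 21, and the group total is 7 × 21 = 147.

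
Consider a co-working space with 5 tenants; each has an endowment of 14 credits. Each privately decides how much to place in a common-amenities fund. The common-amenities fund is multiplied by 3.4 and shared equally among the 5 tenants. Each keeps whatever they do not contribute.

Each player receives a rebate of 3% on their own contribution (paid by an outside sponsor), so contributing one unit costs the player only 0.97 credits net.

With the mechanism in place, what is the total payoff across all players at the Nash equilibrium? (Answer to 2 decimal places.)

The effective private return is (3.4/5) / 0.97 = 0.7010, which is still under 1, so the mechanism doesn't change anyone's dominant strategy: zero contribution.
Everyone keeps their endowment and the group total is 5 × 14 = 70.

70.00 credits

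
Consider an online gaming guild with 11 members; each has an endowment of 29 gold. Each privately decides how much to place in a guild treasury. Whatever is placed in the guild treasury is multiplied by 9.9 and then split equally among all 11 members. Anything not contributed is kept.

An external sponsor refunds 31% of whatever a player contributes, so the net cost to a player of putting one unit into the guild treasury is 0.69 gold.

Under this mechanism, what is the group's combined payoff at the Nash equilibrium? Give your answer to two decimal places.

3256.99 gold

The effective private return per unit is now (9.9/11) / 0.69 = 1.3043 > 1, so every player's dominant strategy flips to full contribution.
At the Nash equilibrium everyone contributes 29. Group total payoff = 11 × (29 × 0.31 + 9.9 × 29) = 3256.99.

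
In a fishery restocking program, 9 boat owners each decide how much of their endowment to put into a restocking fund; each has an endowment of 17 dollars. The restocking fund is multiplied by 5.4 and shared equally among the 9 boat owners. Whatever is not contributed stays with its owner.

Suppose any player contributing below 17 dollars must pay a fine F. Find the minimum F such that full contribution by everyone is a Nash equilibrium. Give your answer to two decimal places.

Given the others contribute fully, the best deviation is to contribute 0 (any partial contribution still incurs the fine and gives up units whose private return 0.6000 is below 1).
Deviating from 17 to 0 saves 17 dollars but forfeits the deviator's share of the drop in the restocking fund: 5.4/9 × 17 = 10.20.
So the deviation gain is 17 − 10.20 = 6.80, and the fine must be at least 6.80 dollars to wipe it out.

6.80 dollars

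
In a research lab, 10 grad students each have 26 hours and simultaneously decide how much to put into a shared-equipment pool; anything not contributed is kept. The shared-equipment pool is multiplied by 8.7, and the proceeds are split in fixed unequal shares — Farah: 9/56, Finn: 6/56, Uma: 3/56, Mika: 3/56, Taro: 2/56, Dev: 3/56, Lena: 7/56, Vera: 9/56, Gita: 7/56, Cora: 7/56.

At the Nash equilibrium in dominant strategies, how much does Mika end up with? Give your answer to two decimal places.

A player with share s gets back 8.7·s per unit contributed, so full contribution is dominant for anyone with s > 1/8.7 = 0.1149 and zero contribution is dominant for anyone below.
The shares above 0.1149 belong to Farah, Lena, Vera, Gita and Cora, contributing 26 each; the remaining 5 contribute 0. Total contributed: 130.
Mika keeps 26 and receives 8.7 × 130 × 3/56 = 60.59 from the shared-equipment pool, for a payoff of 86.59.

86.59 hours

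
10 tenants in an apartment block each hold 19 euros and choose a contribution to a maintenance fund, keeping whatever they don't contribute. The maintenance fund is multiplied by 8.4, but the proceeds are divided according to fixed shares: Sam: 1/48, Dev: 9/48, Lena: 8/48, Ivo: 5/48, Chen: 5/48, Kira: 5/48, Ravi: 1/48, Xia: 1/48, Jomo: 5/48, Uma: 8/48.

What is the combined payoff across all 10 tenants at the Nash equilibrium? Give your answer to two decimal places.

Each unit j contributes comes back to j as 8.4 × (j's share), so j prefers to contribute only if that share exceeds 1/8.4 = 0.1190; otherwise keeping the unit dominates.
The shares above 0.1190 belong to Dev, Lena and Uma, contributing 19 each; the remaining 7 contribute 0. Total contributed: 57.
The maintenance fund pays out 8.4 × 57 = 478.80 in total (split across the unequal shares, but the aggregate is all that matters for the group sum).
The 7 free-riders keep 19 each, adding 133. Group total = 133 + 478.80 = 611.80.

611.80 euros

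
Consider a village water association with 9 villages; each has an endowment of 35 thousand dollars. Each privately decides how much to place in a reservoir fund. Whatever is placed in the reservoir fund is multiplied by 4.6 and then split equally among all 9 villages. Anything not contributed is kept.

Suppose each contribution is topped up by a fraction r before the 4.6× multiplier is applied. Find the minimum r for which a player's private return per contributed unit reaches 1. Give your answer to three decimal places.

0.957

With matching at rate r, one contributed unit becomes (1 + r) in the reservoir fund and returns 4.6 × (1 + r) / 9 to the contributor.
Setting this equal to 1: 1 + r = 9/4.6 = 1.9565.
So the minimum matching rate is r = 1.9565 − 1 = 0.957.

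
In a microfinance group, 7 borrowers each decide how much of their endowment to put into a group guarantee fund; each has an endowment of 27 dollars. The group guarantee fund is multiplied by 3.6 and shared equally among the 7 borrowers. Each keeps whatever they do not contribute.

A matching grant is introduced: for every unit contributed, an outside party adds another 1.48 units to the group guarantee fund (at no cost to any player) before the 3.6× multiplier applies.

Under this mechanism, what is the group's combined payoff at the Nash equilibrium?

1687.39 dollars

With the mechanism, a contributed unit returns 3.6 × 2.48 / 7 = 1.2754 per unit of net cost to the contributor — now above 1 — so contributing fully is weakly dominant for every player.
So the Nash equilibrium is full contribution by all 7; the group earns 3.6 × 2.48 × 189 = 1687.39.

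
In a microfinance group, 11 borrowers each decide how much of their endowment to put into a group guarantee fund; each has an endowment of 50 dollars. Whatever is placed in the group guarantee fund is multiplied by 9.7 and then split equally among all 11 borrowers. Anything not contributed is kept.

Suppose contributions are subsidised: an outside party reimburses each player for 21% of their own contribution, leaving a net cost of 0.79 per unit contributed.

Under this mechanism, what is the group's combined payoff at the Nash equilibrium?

Under the mechanism each unit contributed yields (9.7/11) / 0.79 = 1.1162 back to its contributor per unit of net cost, which exceeds 1, making full contribution the dominant choice for everyone.
At the Nash equilibrium everyone contributes 50. Group total payoff = 11 × (50 × 0.21 + 9.7 × 50) = 5450.50.

5450.50 dollars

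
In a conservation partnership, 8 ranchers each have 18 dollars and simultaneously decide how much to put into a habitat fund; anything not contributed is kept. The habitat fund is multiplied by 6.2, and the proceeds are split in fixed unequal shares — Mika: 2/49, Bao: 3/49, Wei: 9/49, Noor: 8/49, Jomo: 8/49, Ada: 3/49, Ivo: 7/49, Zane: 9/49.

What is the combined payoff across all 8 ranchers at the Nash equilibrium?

Player j's private return per contributed unit is 6.2 × (j's share). Contributing is weakly dominant for j when that share is at least 1/6.2 = 0.1613, and contributing 0 is dominant otherwise.
The shares above 0.1613 belong to Wei, Noor, Jomo and Zane, contributing 18 each; the remaining 4 contribute 0. Total contributed: 72.
The habitat fund pays out 6.2 × 72 = 446.40 in total (split across the unequal shares, but the aggregate is all that matters for the group sum).
The 4 free-riders keep 18 each, adding 72. Group total = 72 + 446.40 = 518.40.

518.40 dollars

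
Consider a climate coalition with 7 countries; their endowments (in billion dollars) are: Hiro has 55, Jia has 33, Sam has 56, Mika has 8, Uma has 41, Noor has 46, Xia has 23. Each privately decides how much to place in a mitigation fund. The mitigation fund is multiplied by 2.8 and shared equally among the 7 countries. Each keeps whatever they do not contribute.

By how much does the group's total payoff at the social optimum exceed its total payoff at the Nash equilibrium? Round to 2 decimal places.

The private return per contributed unit is 2.8/7 = 0.4000 < 1 for every player regardless of endowment, so the Nash equilibrium is zero contribution and the group total is Σ E_j = 55 + 33 + 56 + 8 + 41 + 46 + 23 = 262.
Each contributed unit returns 2.800 to the group, so the social optimum is full contribution by everyone: group total = 2.800 × 262 = 733.60.
Efficiency loss = (2.800 − 1) × 262 = 471.60.

471.60 billion dollars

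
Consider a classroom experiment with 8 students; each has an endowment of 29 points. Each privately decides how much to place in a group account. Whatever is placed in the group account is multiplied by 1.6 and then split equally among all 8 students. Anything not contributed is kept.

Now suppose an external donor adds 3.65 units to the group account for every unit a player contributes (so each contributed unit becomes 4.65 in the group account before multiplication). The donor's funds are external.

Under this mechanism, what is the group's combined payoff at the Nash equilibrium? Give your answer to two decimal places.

Even with the mechanism, each unit contributed returns only 1.6 × 4.65 / 8 = 0.9300 per unit of net cost, so contributing nothing is still dominant.
At the Nash equilibrium no one contributes; group total payoff = 8 × 29 = 232.

232.00 points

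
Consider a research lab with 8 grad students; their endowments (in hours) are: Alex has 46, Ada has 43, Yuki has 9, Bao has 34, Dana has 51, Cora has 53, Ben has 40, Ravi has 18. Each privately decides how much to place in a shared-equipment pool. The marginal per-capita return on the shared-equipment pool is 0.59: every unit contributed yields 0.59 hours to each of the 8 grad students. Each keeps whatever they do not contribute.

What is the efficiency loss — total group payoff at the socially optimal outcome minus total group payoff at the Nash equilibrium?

1093.68 hours

The private return per contributed unit is 0.59 < 1 for everyone, so the Nash equilibrium is zero contribution and the group total is Σ E_j = 46 + 43 + 9 + 34 + 51 + 53 + 40 + 18 = 294.
Each contributed unit returns 4.720 to the group, so the social optimum is full contribution by everyone: group total = 4.720 × 294 = 1387.68.
Efficiency loss = (4.720 − 1) × 294 = 1093.68.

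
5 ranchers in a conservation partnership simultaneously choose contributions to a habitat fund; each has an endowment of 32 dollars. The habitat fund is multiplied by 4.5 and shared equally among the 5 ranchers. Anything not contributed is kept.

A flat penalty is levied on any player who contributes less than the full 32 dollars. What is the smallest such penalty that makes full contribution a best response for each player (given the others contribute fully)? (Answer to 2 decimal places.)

3.20 dollars

Given the others contribute fully, the best deviation is to contribute 0 (any partial contribution still incurs the fine and gives up units whose private return 0.9000 is below 1).
Deviating from 32 to 0 saves 32 dollars but forfeits the deviator's share of the drop in the habitat fund: 4.5/5 × 32 = 28.80.
So the deviation gain is 32 − 28.80 = 3.20, and the fine must be at least 3.20 dollars to wipe it out.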